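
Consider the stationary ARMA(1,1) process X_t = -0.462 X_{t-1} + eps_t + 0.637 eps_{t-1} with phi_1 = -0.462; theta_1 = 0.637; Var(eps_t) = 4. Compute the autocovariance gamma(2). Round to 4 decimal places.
\gamma(2) = -0.2902

Multiply the model equation by X_{t-k} and take expectations. With theta_0 = psi_0 = 1 and psi_j the MA(infinity) weights, this gives
  gamma(k) - sum_i phi_i gamma(k-i) = c_k,
  c_k = sigma^2 * sum_{j=k..q} theta_j psi_{j-k}   (c_k = 0 for k > q),
using gamma(-m) = gamma(m).
psi-weights needed (psi_j = theta_j + sum_i phi_i psi_{j-i}):
  psi_1 = theta_1 + phi_1 = 0.637 + (-0.462) = 0.175
Right-hand sides:
  c_0 = sigma^2 (1 + theta_1 psi_1) = 4 * (1 + (0.637)(0.175)) = 4 * 1.111475 = 4.4459
  c_1 = sigma^2 theta_1 = 4 * (0.637) = 2.548
  c_2 = 0
Equations for k = 0 and k = 1 (AR order 1):
  gamma(0) = phi_1 gamma(1) + c_0
  gamma(1) = phi_1 gamma(0) + c_1
Substituting the second into the first: gamma(0) (1 - phi_1^2) = c_0 + phi_1 c_1, so
  gamma(0) = (c_0 + phi_1 c_1) / (1 - phi_1^2) = (4.4459 + (-0.462)(2.548)) / (1 - (-0.462)^2) = 3.268724 / 0.786556 = 4.155742.
  gamma(1) = phi_1 gamma(0) + c_1 = (-0.462)(4.155742) + (2.548) = 0.628047.
For k = 2 (> q): gamma(2) = phi_1 gamma(1) = (-0.462)(0.628047) = -0.290158.
Therefore gamma(2) = -0.2902 (to 4 decimal places).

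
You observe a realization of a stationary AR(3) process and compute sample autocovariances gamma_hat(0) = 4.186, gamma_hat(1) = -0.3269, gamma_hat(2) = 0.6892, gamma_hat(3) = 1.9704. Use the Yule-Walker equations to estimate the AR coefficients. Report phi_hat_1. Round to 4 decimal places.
\hat\phi_{1} = -0.1470

The Yule-Walker equations for an AR(p) process read, in matrix form,
  Gamma_p phi = r_p,   with   (Gamma_p)_{ij} = gamma(|i - j|),
                       (r_p)_i = gamma(i),   i,j = 1..p.
Substitute the sample gammas (Toeplitz matrix and right-hand side of size 3):
  Gamma_p = [[4.186, -0.3269, 0.6892], [-0.3269, 4.186, -0.3269], [0.6892, -0.3269, 4.186]]
  r_p     = [-0.3269, 0.6892, 1.9704]
Written out (R1..R3):
  (R1) 4.186 phi_1 - 0.3269 phi_2 + 0.6892 phi_3 = -0.3269
  (R2) -0.3269 phi_1 + 4.186 phi_2 - 0.3269 phi_3 = 0.6892
  (R3) 0.6892 phi_1 - 0.3269 phi_2 + 4.186 phi_3 = 1.9704
Gaussian elimination:
  R2 <- R2 - (-0.3269/4.186) R1 = R2 - (-0.078094) R1:  4.160471 phi_2 - 0.273078 phi_3 = 0.663671
  R3 <- R3 - (0.6892/4.186) R1 = R3 - (0.164644) R1:  -0.273078 phi_2 + 4.072527 phi_3 = 2.024222
  R3 <- R3 - (-0.273078/4.160471) R2 = R3 - (-0.065636) R2:  4.054604 phi_3 = 2.067783
Back-substitution:
  phi_hat_3 = 2.067783 / 4.054604 = 0.509984
  phi_hat_2 = (0.663671 - (-0.273078)(0.509984)) / 4.160471 = 0.192992
  phi_hat_1 = (-0.3269 - (-0.3269)(0.192992) - (0.6892)(0.509984)) / 4.186 = -0.146988
So phi_hat = [-0.1470, 0.1930, 0.5100].
Therefore phi_hat_1 = -0.1470.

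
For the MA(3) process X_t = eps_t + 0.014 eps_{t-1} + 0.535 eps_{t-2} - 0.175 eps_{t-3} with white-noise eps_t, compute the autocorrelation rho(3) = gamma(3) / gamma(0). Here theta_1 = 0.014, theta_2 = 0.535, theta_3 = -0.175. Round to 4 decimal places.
\rho(3) = -0.1329

For an MA(q) process with theta_0 = 1, the autocovariance is
  gamma(k) = sigma^2 * sum_{i=0..q-k} theta_i * theta_{i+k},
and rho(k) = gamma(k) / gamma(0). Sigma^2 cancels.
  numerator   = (1)*(-0.175) = -0.175.
  denominator = (1)^2 + (0.014)^2 + (0.535)^2 + (-0.175)^2 = 1.317046.
  rho(3) = -0.175 / 1.317046 = -0.1329.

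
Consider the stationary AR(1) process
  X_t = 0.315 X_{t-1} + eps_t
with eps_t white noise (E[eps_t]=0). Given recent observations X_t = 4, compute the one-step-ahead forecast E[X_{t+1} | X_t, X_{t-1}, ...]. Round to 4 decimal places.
E[X_{t+1} \mid \mathcal F_t] = 1.2600

For an AR(p) model X_t = c + sum_i phi_i X_{t-i} + eps_t, the
one-step-ahead conditional mean is
  E[X_{t+1} | X_t, ...] = c + sum_i phi_i X_{t+1-i}.
Substitute known values:
  E[X_{t+1} | ...] = (0.315) * (4)
                   = 1.2600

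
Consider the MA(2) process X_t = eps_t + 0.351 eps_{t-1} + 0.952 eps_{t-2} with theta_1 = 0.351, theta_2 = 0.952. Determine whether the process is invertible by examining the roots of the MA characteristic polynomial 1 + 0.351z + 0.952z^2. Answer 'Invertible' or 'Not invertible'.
\text{Invertible}

The MA(q) characteristic polynomial is P(z) = 1 + 0.351z + 0.952z^2.
Invertibility requires all roots to lie outside the unit circle, i.e. |z| > 1 for every root.
Set 1 + (0.351) z + (0.952) z^2 = 0, i.e. a z^2 + b z + c = 0 with a = 0.952, b = 0.351, c = 1.
Discriminant D = b^2 - 4ac = (0.351)^2 - 4*(0.952)*1 = 0.123201 - (3.808) = -3.684799.
D < 0, so the roots are the complex-conjugate pair z = (-b +/- i sqrt(-D)) / (2a) = -0.1843 +/- 1.0082i.
For a conjugate pair |z|^2 = z * conj(z) = (product of roots) = c/a = 1/(0.952) = 1.05042, so |z| = sqrt(1.05042) = 1.0249 for both roots.
Moduli of all roots: 1.0249, 1.0249.
All moduli strictly greater than 1? Yes.
Verdict: Invertible.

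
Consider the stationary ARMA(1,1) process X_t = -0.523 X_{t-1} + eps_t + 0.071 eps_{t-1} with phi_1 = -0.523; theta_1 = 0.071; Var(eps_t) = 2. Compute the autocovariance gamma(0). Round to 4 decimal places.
\gamma(0) = 2.5625

Multiply the model equation by X_{t-k} and take expectations. With theta_0 = psi_0 = 1 and psi_j the MA(infinity) weights, this gives
  gamma(k) - sum_i phi_i gamma(k-i) = c_k,
  c_k = sigma^2 * sum_{j=k..q} theta_j psi_{j-k}   (c_k = 0 for k > q),
using gamma(-m) = gamma(m).
psi-weights needed (psi_j = theta_j + sum_i phi_i psi_{j-i}):
  psi_1 = theta_1 + phi_1 = 0.071 + (-0.523) = -0.452
Right-hand sides:
  c_0 = sigma^2 (1 + theta_1 psi_1) = 2 * (1 + (0.071)(-0.452)) = 2 * 0.967908 = 1.935816
  c_1 = sigma^2 theta_1 = 2 * (0.071) = 0.142
  c_2 = 0
Equations for k = 0 and k = 1 (AR order 1):
  gamma(0) = phi_1 gamma(1) + c_0
  gamma(1) = phi_1 gamma(0) + c_1
Substituting the second into the first: gamma(0) (1 - phi_1^2) = c_0 + phi_1 c_1, so
  gamma(0) = (c_0 + phi_1 c_1) / (1 - phi_1^2) = (1.935816 + (-0.523)(0.142)) / (1 - (-0.523)^2) = 1.86155 / 0.726471 = 2.562456.
Therefore gamma(0) = 2.5625 (to 4 decimal places).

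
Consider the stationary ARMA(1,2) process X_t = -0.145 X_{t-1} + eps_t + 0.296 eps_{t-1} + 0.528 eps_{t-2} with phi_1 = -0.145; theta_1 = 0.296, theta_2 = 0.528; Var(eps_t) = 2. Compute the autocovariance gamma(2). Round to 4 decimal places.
\gamma(2) = 1.0010

Multiply the model equation by X_{t-k} and take expectations. With theta_0 = psi_0 = 1 and psi_j the MA(infinity) weights, this gives
  gamma(k) - sum_i phi_i gamma(k-i) = c_k,
  c_k = sigma^2 * sum_{j=k..q} theta_j psi_{j-k}   (c_k = 0 for k > q),
using gamma(-m) = gamma(m).
psi-weights needed (psi_j = theta_j + sum_i phi_i psi_{j-i}):
  psi_1 = theta_1 + phi_1 = 0.296 + (-0.145) = 0.151
  psi_2 = theta_2 + phi_1 psi_1 = 0.528 + (-0.145)(0.151) = 0.506105
Right-hand sides:
  c_0 = sigma^2 (1 + theta_1 psi_1 + theta_2 psi_2) = 2 * (1 + (0.296)(0.151) + (0.528)(0.506105)) = 2 * 1.311919 = 2.623839
  c_1 = sigma^2 (theta_1 + theta_2 psi_1) = 2 * (0.296 + (0.528)(0.151)) = 0.751456
  c_2 = sigma^2 theta_2 = 2 * (0.528) = 1.056
Equations for k = 0 and k = 1 (AR order 1):
  gamma(0) = phi_1 gamma(1) + c_0
  gamma(1) = phi_1 gamma(0) + c_1
Substituting the second into the first: gamma(0) (1 - phi_1^2) = c_0 + phi_1 c_1, so
  gamma(0) = (c_0 + phi_1 c_1) / (1 - phi_1^2) = (2.623839 + (-0.145)(0.751456)) / (1 - (-0.145)^2) = 2.514878 / 0.978975 = 2.568889.
  gamma(1) = phi_1 gamma(0) + c_1 = (-0.145)(2.568889) + (0.751456) = 0.378967.
For k = 2: gamma(2) = phi_1 gamma(1) + c_2
  = (-0.145)(0.378967) + (1.056) = 1.00105.
Therefore gamma(2) = 1.0010 (to 4 decimal places).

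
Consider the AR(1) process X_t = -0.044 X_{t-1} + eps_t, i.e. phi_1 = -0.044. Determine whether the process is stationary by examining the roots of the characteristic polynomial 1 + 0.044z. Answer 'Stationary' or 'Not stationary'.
\text{Stationary}

The AR(p) characteristic polynomial is P(z) = 1 + 0.044z.
Stationarity requires all roots to lie outside the unit circle, i.e. |z| > 1 for every root.
This is linear in z: 1 + (0.044) z = 0  =>  z = -1/(0.044) = -22.727273,  |z| = 22.727273.
Moduli of all roots: 22.7273.
All moduli strictly greater than 1? Yes.
Verdict: Stationary.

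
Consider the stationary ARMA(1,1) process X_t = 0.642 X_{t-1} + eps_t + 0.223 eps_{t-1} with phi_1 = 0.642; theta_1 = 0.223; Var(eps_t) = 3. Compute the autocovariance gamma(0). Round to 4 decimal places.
\gamma(0) = 6.8185

Multiply the model equation by X_{t-k} and take expectations. With theta_0 = psi_0 = 1 and psi_j the MA(infinity) weights, this gives
  gamma(k) - sum_i phi_i gamma(k-i) = c_k,
  c_k = sigma^2 * sum_{j=k..q} theta_j psi_{j-k}   (c_k = 0 for k > q),
using gamma(-m) = gamma(m).
psi-weights needed (psi_j = theta_j + sum_i phi_i psi_{j-i}):
  psi_1 = theta_1 + phi_1 = 0.223 + (0.642) = 0.865
Right-hand sides:
  c_0 = sigma^2 (1 + theta_1 psi_1) = 3 * (1 + (0.223)(0.865)) = 3 * 1.192895 = 3.578685
  c_1 = sigma^2 theta_1 = 3 * (0.223) = 0.669
  c_2 = 0
Equations for k = 0 and k = 1 (AR order 1):
  gamma(0) = phi_1 gamma(1) + c_0
  gamma(1) = phi_1 gamma(0) + c_1
Substituting the second into the first: gamma(0) (1 - phi_1^2) = c_0 + phi_1 c_1, so
  gamma(0) = (c_0 + phi_1 c_1) / (1 - phi_1^2) = (3.578685 + (0.642)(0.669)) / (1 - (0.642)^2) = 4.008183 / 0.587836 = 6.81854.
Therefore gamma(0) = 6.8185 (to 4 decimal places).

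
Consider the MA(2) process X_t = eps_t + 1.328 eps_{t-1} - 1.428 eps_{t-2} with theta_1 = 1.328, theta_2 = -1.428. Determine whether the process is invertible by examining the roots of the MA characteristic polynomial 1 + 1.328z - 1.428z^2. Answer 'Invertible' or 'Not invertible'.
\text{Not invertible}

The MA(q) characteristic polynomial is P(z) = 1 + 1.328z - 1.428z^2.
Invertibility requires all roots to lie outside the unit circle, i.e. |z| > 1 for every root.
Set 1 + (1.328) z + (-1.428) z^2 = 0, i.e. a z^2 + b z + c = 0 with a = -1.428, b = 1.328, c = 1.
Discriminant D = b^2 - 4ac = (1.328)^2 - 4*(-1.428)*1 = 1.763584 - (-5.712) = 7.475584.
D >= 0, so the roots are real: z = (-b +/- sqrt(D)) / (2a) = (-1.328 +/- 2.734151) / (-2.856).
  z_1 = (-1.328 + 2.734151) / (-2.856) = -0.4923,   |z_1| = 0.4923.
  z_2 = (-1.328 - 2.734151) / (-2.856) = 1.4223,   |z_2| = 1.4223.
Moduli of all roots: 0.4923, 1.4223.
All moduli strictly greater than 1? No.
Verdict: Not invertible.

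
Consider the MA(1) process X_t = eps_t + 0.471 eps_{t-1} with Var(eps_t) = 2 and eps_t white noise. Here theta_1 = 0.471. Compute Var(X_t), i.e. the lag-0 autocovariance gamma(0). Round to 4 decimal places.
\gamma(0) = 2.4437

For an MA(q) process X_t = eps_t + sum_i theta_i eps_{t-i} with
Var(eps_t) = sigma^2, the variance is
  gamma(0) = sigma^2 * (1 + sum_i theta_i^2).
  sum_i theta_i^2 = (0.471)^2 = 0.221841.
  gamma(0) = 2 * (1 + 0.221841) = 2 * 1.221841 = 2.443682, which rounds to 2.4437.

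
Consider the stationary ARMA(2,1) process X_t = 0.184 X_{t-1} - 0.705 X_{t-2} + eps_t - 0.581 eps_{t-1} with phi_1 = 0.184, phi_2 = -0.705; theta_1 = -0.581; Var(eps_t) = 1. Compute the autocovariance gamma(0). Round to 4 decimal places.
\gamma(0) = 2.4384

Multiply the model equation by X_{t-k} and take expectations. With theta_0 = psi_0 = 1 and psi_j the MA(infinity) weights, this gives
  gamma(k) - sum_i phi_i gamma(k-i) = c_k,
  c_k = sigma^2 * sum_{j=k..q} theta_j psi_{j-k}   (c_k = 0 for k > q),
using gamma(-m) = gamma(m).
psi-weights needed (psi_j = theta_j + sum_i phi_i psi_{j-i}):
  psi_1 = theta_1 + phi_1 = -0.581 + (0.184) = -0.397
Right-hand sides:
  c_0 = sigma^2 (1 + theta_1 psi_1) = 1 * (1 + (-0.581)(-0.397)) = 1 * 1.230657 = 1.230657
  c_1 = sigma^2 theta_1 = 1 * (-0.581) = -0.581
  c_2 = 0
Equations for k = 0, 1, 2 (AR order 2, c_2 = 0):
  (E0) gamma(0) = phi_1 gamma(1) + phi_2 gamma(2) + c_0
  (E1) gamma(1) = phi_1 gamma(0) + phi_2 gamma(1) + c_1
  (E2) gamma(2) = phi_1 gamma(1) + phi_2 gamma(0)
From (E1): gamma(1) = A gamma(0) + B with
  A = phi_1 / (1 - phi_2) = 0.184 / 1.705 = 0.107918,   B = c_1 / (1 - phi_2) = -0.581 / 1.705 = -0.340762.
Insert (E2) into (E0): gamma(0) (1 - phi_2^2) = phi_1 (1 + phi_2) gamma(1) + c_0.
  phi_1 (1 + phi_2) = (0.184)(0.295) = 0.05428,   1 - phi_2^2 = 0.502975.
Replace gamma(1) by A gamma(0) + B and collect gamma(0):
  gamma(0) [0.502975 - (0.05428)(0.107918)] = (0.05428)(-0.340762) + 1.230657
  gamma(0) * 0.497117 = 1.21216
  gamma(0) = 1.21216 / 0.497117 = 2.438379.
Therefore gamma(0) = 2.4384 (to 4 decimal places).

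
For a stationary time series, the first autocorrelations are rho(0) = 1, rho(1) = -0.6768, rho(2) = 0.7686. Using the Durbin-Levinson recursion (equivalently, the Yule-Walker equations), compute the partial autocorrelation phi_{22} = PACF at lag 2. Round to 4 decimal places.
\phi_{22} = 0.5730

The PACF at lag k is phi_{kk}, the last component of the solution
to the Yule-Walker system G_k phi = r_k where
  (G_k)_{ij} = rho(|i - j|), (r_k)_i = rho(i), i,j = 1..k.
Equivalently, Durbin-Levinson gives phi_{kk} iteratively:
  phi_{11} = rho(1)
  phi_{kk} = [rho(k) - sum_{j=1..k-1} phi_{k-1,j} rho(k-j)]
            / [1 - sum_{j=1..k-1} phi_{k-1,j} rho(j)],
  phi_{k,j} = phi_{k-1,j} - phi_{kk} phi_{k-1,k-j},  j = 1..k-1.
Step k = 1:
  phi_11 = rho(1) = -0.6768.
Step k = 2:
  phi_22 = [rho(2) - phi_11 rho(1)] / [1 - phi_11 rho(1)] = [0.7686 - (-0.6768)(-0.6768)] / [1 - (-0.6768)(-0.6768)]
         = 0.31054176 / 0.54194176 = 0.573.
Therefore phi_{22} = 0.5730.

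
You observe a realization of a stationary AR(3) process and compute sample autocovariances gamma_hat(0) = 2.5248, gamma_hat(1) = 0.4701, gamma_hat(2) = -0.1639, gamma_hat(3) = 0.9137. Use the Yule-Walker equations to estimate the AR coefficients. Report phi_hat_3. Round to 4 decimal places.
\hat\phi_{3} = 0.4130

The Yule-Walker equations for an AR(p) process read, in matrix form,
  Gamma_p phi = r_p,   with   (Gamma_p)_{ij} = gamma(|i - j|),
                       (r_p)_i = gamma(i),   i,j = 1..p.
Substitute the sample gammas (Toeplitz matrix and right-hand side of size 3):
  Gamma_p = [[2.5248, 0.4701, -0.1639], [0.4701, 2.5248, 0.4701], [-0.1639, 0.4701, 2.5248]]
  r_p     = [0.4701, -0.1639, 0.9137]
Written out (R1..R3):
  (R1) 2.5248 phi_1 + 0.4701 phi_2 - 0.1639 phi_3 = 0.4701
  (R2) 0.4701 phi_1 + 2.5248 phi_2 + 0.4701 phi_3 = -0.1639
  (R3) -0.1639 phi_1 + 0.4701 phi_2 + 2.5248 phi_3 = 0.9137
Gaussian elimination:
  R2 <- R2 - (0.4701/2.5248) R1 = R2 - (0.186193) R1:  2.437271 phi_2 + 0.500617 phi_3 = -0.251429
  R3 <- R3 - (-0.1639/2.5248) R1 = R3 - (-0.064916) R1:  0.500617 phi_2 + 2.51416 phi_3 = 0.944217
  R3 <- R3 - (0.500617/2.437271) R2 = R3 - (0.205401) R2:  2.411333 phi_3 = 0.995861
Back-substitution:
  phi_hat_3 = 0.995861 / 2.411333 = 0.412992
  phi_hat_2 = (-0.251429 - (0.500617)(0.412992)) / 2.437271 = -0.187989
  phi_hat_1 = (0.4701 - (0.4701)(-0.187989) - (-0.1639)(0.412992)) / 2.5248 = 0.248005
So phi_hat = [0.2480, -0.1880, 0.4130].
Therefore phi_hat_3 = 0.4130.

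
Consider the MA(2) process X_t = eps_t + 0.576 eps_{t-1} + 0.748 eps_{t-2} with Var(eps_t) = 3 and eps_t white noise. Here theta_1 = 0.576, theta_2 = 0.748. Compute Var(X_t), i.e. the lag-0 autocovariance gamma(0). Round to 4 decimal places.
\gamma(0) = 5.6738

For an MA(q) process X_t = eps_t + sum_i theta_i eps_{t-i} with
Var(eps_t) = sigma^2, the variance is
  gamma(0) = sigma^2 * (1 + sum_i theta_i^2).
  sum_i theta_i^2 = (0.576)^2 + (0.748)^2 = 0.331776 + 0.559504 = 0.89128.
  gamma(0) = 3 * (1 + 0.89128) = 3 * 1.89128 = 5.67384, which rounds to 5.6738.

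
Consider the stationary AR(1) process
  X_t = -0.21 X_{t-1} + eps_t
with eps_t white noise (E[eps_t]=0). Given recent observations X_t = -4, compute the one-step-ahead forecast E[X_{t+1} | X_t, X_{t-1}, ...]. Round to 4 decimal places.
E[X_{t+1} \mid \mathcal F_t] = 0.8400

For an AR(p) model X_t = c + sum_i phi_i X_{t-i} + eps_t, the
one-step-ahead conditional mean is
  E[X_{t+1} | X_t, ...] = c + sum_i phi_i X_{t+1-i}.
Substitute known values:
  E[X_{t+1} | ...] = (-0.21) * (-4)
                   = 0.8400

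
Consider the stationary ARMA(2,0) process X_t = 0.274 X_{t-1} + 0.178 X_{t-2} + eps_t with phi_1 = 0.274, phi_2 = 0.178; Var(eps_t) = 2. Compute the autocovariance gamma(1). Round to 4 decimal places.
\gamma(1) = 0.7745

Multiply the model equation by X_{t-k} and take expectations. With theta_0 = psi_0 = 1 and psi_j the MA(infinity) weights, this gives
  gamma(k) - sum_i phi_i gamma(k-i) = c_k,
  c_k = sigma^2 * sum_{j=k..q} theta_j psi_{j-k}   (c_k = 0 for k > q),
using gamma(-m) = gamma(m).
Pure AR (q = 0): c_0 = sigma^2 = 2, c_k = 0 for k >= 1.
Equations for k = 0, 1, 2 (AR order 2, c_2 = 0):
  (E0) gamma(0) = phi_1 gamma(1) + phi_2 gamma(2) + c_0
  (E1) gamma(1) = phi_1 gamma(0) + phi_2 gamma(1) + c_1
  (E2) gamma(2) = phi_1 gamma(1) + phi_2 gamma(0)
From (E1): gamma(1) = A gamma(0) + B with
  A = phi_1 / (1 - phi_2) = 0.274 / 0.822 = 0.333333,   B = c_1 / (1 - phi_2) = 0 / 0.822 = 0.
Insert (E2) into (E0): gamma(0) (1 - phi_2^2) = phi_1 (1 + phi_2) gamma(1) + c_0.
  phi_1 (1 + phi_2) = (0.274)(1.178) = 0.322772,   1 - phi_2^2 = 0.968316.
Replace gamma(1) by A gamma(0) + B and collect gamma(0):
  gamma(0) [0.968316 - (0.322772)(0.333333)] = c_0 = 2
  gamma(0) * 0.860725 = 2
  gamma(0) = 2 / 0.860725 = 2.323622.
  gamma(1) = A gamma(0) = (0.333333)(2.323622) = 0.774541.
Therefore gamma(1) = 0.7745 (to 4 decimal places).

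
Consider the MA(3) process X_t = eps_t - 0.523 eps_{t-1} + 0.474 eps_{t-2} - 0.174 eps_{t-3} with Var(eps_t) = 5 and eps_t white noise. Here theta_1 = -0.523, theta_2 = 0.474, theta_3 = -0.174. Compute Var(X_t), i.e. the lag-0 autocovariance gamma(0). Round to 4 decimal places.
\gamma(0) = 7.6424

For an MA(q) process X_t = eps_t + sum_i theta_i eps_{t-i} with
Var(eps_t) = sigma^2, the variance is
  gamma(0) = sigma^2 * (1 + sum_i theta_i^2).
  sum_i theta_i^2 = (-0.523)^2 + (0.474)^2 + (-0.174)^2 = 0.273529 + 0.224676 + 0.030276 = 0.528481.
  gamma(0) = 5 * (1 + 0.528481) = 5 * 1.528481 = 7.642405, which rounds to 7.6424.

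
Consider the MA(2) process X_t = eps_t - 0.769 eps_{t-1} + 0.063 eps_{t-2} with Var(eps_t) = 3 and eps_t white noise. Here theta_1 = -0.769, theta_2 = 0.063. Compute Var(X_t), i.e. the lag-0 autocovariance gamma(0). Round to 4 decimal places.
\gamma(0) = 4.7860

For an MA(q) process X_t = eps_t + sum_i theta_i eps_{t-i} with
Var(eps_t) = sigma^2, the variance is
  gamma(0) = sigma^2 * (1 + sum_i theta_i^2).
  sum_i theta_i^2 = (-0.769)^2 + (0.063)^2 = 0.591361 + 0.003969 = 0.59533.
  gamma(0) = 3 * (1 + 0.59533) = 3 * 1.59533 = 4.78599, which rounds to 4.7860.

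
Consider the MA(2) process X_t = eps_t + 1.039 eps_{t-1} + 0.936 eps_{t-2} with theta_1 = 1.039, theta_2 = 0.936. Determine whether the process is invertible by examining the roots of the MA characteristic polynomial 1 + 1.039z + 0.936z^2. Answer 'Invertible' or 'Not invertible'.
\text{Invertible}

The MA(q) characteristic polynomial is P(z) = 1 + 1.039z + 0.936z^2.
Invertibility requires all roots to lie outside the unit circle, i.e. |z| > 1 for every root.
Set 1 + (1.039) z + (0.936) z^2 = 0, i.e. a z^2 + b z + c = 0 with a = 0.936, b = 1.039, c = 1.
Discriminant D = b^2 - 4ac = (1.039)^2 - 4*(0.936)*1 = 1.079521 - (3.744) = -2.664479.
D < 0, so the roots are the complex-conjugate pair z = (-b +/- i sqrt(-D)) / (2a) = -0.555 +/- 0.872i.
For a conjugate pair |z|^2 = z * conj(z) = (product of roots) = c/a = 1/(0.936) = 1.068376, so |z| = sqrt(1.068376) = 1.0336 for both roots.
Moduli of all roots: 1.0336, 1.0336.
All moduli strictly greater than 1? Yes.
Verdict: Invertible.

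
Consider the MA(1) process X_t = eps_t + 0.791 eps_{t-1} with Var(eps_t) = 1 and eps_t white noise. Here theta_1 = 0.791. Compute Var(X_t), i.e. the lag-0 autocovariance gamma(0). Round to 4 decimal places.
\gamma(0) = 1.6257

For an MA(q) process X_t = eps_t + sum_i theta_i eps_{t-i} with
Var(eps_t) = sigma^2, the variance is
  gamma(0) = sigma^2 * (1 + sum_i theta_i^2).
  sum_i theta_i^2 = (0.791)^2 = 0.625681.
  gamma(0) = 1 * (1 + 0.625681) = 1 * 1.625681 = 1.625681, which rounds to 1.6257.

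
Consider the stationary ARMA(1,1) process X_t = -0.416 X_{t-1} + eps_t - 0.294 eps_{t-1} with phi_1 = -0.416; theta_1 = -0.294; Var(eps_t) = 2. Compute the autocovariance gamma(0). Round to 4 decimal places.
\gamma(0) = 3.2192

Multiply the model equation by X_{t-k} and take expectations. With theta_0 = psi_0 = 1 and psi_j the MA(infinity) weights, this gives
  gamma(k) - sum_i phi_i gamma(k-i) = c_k,
  c_k = sigma^2 * sum_{j=k..q} theta_j psi_{j-k}   (c_k = 0 for k > q),
using gamma(-m) = gamma(m).
psi-weights needed (psi_j = theta_j + sum_i phi_i psi_{j-i}):
  psi_1 = theta_1 + phi_1 = -0.294 + (-0.416) = -0.71
Right-hand sides:
  c_0 = sigma^2 (1 + theta_1 psi_1) = 2 * (1 + (-0.294)(-0.71)) = 2 * 1.20874 = 2.41748
  c_1 = sigma^2 theta_1 = 2 * (-0.294) = -0.588
  c_2 = 0
Equations for k = 0 and k = 1 (AR order 1):
  gamma(0) = phi_1 gamma(1) + c_0
  gamma(1) = phi_1 gamma(0) + c_1
Substituting the second into the first: gamma(0) (1 - phi_1^2) = c_0 + phi_1 c_1, so
  gamma(0) = (c_0 + phi_1 c_1) / (1 - phi_1^2) = (2.41748 + (-0.416)(-0.588)) / (1 - (-0.416)^2) = 2.662088 / 0.826944 = 3.219188.
Therefore gamma(0) = 3.2192 (to 4 decimal places).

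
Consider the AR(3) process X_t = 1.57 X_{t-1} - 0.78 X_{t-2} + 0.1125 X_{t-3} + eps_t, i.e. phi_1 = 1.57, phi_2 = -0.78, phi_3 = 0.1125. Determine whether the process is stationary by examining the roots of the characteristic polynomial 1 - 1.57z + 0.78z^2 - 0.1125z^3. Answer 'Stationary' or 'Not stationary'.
\text{Stationary}

The AR(p) characteristic polynomial is P(z) = 1 - 1.57z + 0.78z^2 - 0.1125z^3.
Stationarity requires all roots to lie outside the unit circle, i.e. |z| > 1 for every root.
Degree 3: look for a simple real root z0 first, then factor out (1 - z/z0) and solve the remaining quadratic.
Testing z0 = 4: P(4) = 1 + (-1.57)(4) + (0.78)(4)^2 + (-0.1125)(4)^3
  = 1 + (-6.28) + (12.48) + (-7.2) = 0.  So z_0 = 4 is a root, |z_0| = 4.
Divide out the factor (1 - 0.25 z) = (1 - z/z0) (since 1/z0 = 0.25):
  P(z) = (1 - 0.25 z)(1 + (-1.32) z + (0.45) z^2)
  [check: z-coef -1.32 - (0.25) = -1.57; z^2-coef 0.45 - (0.25)(-1.32) = 0.78; z^3-coef -(0.25)(0.45) = -0.1125.]
Remaining roots from the quadratic factor 1 + (-1.32) z + (0.45) z^2:
  Set 1 + (-1.32) z + (0.45) z^2 = 0, i.e. a z^2 + b z + c = 0 with a = 0.45, b = -1.32, c = 1.
  Discriminant D = b^2 - 4ac = (-1.32)^2 - 4*(0.45)*1 = 1.7424 - (1.8) = -0.0576.
  D < 0, so the roots are the complex-conjugate pair z = (-b +/- i sqrt(-D)) / (2a) = 1.4667 +/- 0.2667i.
  For a conjugate pair |z|^2 = z * conj(z) = (product of roots) = c/a = 1/(0.45) = 2.222222, so |z| = sqrt(2.222222) = 1.4907 for both roots.
Moduli of all roots: 4.0000, 1.4907, 1.4907.
All moduli strictly greater than 1? Yes.
Verdict: Stationary.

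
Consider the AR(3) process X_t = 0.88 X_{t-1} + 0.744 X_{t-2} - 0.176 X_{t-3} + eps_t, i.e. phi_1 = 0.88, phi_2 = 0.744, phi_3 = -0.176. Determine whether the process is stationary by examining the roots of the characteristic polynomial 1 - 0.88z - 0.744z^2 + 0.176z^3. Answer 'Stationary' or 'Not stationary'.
\text{Not stationary}

The AR(p) characteristic polynomial is P(z) = 1 - 0.88z - 0.744z^2 + 0.176z^3.
Stationarity requires all roots to lie outside the unit circle, i.e. |z| > 1 for every root.
Degree 3: look for a simple real root z0 first, then factor out (1 - z/z0) and solve the remaining quadratic.
Testing z0 = 5: P(5) = 1 + (-0.88)(5) + (-0.744)(5)^2 + (0.176)(5)^3
  = 1 + (-4.4) + (-18.6) + (22) = 0.  So z_0 = 5 is a root, |z_0| = 5.
Divide out the factor (1 - 0.2 z) = (1 - z/z0) (since 1/z0 = 0.2):
  P(z) = (1 - 0.2 z)(1 + (-0.68) z + (-0.88) z^2)
  [check: z-coef -0.68 - (0.2) = -0.88; z^2-coef -0.88 - (0.2)(-0.68) = -0.744; z^3-coef -(0.2)(-0.88) = 0.176.]
Remaining roots from the quadratic factor 1 + (-0.68) z + (-0.88) z^2:
  Set 1 + (-0.68) z + (-0.88) z^2 = 0, i.e. a z^2 + b z + c = 0 with a = -0.88, b = -0.68, c = 1.
  Discriminant D = b^2 - 4ac = (-0.68)^2 - 4*(-0.88)*1 = 0.4624 - (-3.52) = 3.9824.
  D >= 0, so the roots are real: z = (-b +/- sqrt(D)) / (2a) = (0.68 +/- 1.995595) / (-1.76).
    z_1 = (0.68 + 1.995595) / (-1.76) = -1.5202,   |z_1| = 1.5202.
    z_2 = (0.68 - 1.995595) / (-1.76) = 0.7475,   |z_2| = 0.7475.
Moduli of all roots: 5.0000, 1.5202, 0.7475.
All moduli strictly greater than 1? No.
Verdict: Not stationary.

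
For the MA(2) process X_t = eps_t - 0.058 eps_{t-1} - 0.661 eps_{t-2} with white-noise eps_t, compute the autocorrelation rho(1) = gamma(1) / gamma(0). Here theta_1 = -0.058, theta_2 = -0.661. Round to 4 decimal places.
\rho(1) = -0.0137

For an MA(q) process with theta_0 = 1, the autocovariance is
  gamma(k) = sigma^2 * sum_{i=0..q-k} theta_i * theta_{i+k},
and rho(k) = gamma(k) / gamma(0). Sigma^2 cancels.
  numerator   = (1)*(-0.058) + (-0.058)*(-0.661) = -0.019662.
  denominator = (1)^2 + (-0.058)^2 + (-0.661)^2 = 1.440285.
  rho(1) = -0.019662 / 1.440285 = -0.0137.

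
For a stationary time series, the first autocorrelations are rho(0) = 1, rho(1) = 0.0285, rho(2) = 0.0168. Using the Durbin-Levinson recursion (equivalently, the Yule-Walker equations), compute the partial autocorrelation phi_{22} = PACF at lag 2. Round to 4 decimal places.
\phi_{22} = 0.0160

The PACF at lag k is phi_{kk}, the last component of the solution
to the Yule-Walker system G_k phi = r_k where
  (G_k)_{ij} = rho(|i - j|), (r_k)_i = rho(i), i,j = 1..k.
Equivalently, Durbin-Levinson gives phi_{kk} iteratively:
  phi_{11} = rho(1)
  phi_{kk} = [rho(k) - sum_{j=1..k-1} phi_{k-1,j} rho(k-j)]
            / [1 - sum_{j=1..k-1} phi_{k-1,j} rho(j)],
  phi_{k,j} = phi_{k-1,j} - phi_{kk} phi_{k-1,k-j},  j = 1..k-1.
Step k = 1:
  phi_11 = rho(1) = 0.0285.
Step k = 2:
  phi_22 = [rho(2) - phi_11 rho(1)] / [1 - phi_11 rho(1)] = [0.0168 - (0.0285)(0.0285)] / [1 - (0.0285)(0.0285)]
         = 0.01598775 / 0.99918775 = 0.016.
Therefore phi_{22} = 0.0160.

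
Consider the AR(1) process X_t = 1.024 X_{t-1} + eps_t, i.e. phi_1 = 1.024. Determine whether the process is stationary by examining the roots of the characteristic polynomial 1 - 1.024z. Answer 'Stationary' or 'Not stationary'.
\text{Not stationary}

The AR(p) characteristic polynomial is P(z) = 1 - 1.024z.
Stationarity requires all roots to lie outside the unit circle, i.e. |z| > 1 for every root.
This is linear in z: 1 + (-1.024) z = 0  =>  z = -1/(-1.024) = 0.976562,  |z| = 0.976562.
Moduli of all roots: 0.9766.
All moduli strictly greater than 1? No.
Verdict: Not stationary.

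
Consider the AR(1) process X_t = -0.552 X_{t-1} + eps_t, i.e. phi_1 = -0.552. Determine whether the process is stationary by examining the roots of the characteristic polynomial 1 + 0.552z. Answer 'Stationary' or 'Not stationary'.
\text{Stationary}

The AR(p) characteristic polynomial is P(z) = 1 + 0.552z.
Stationarity requires all roots to lie outside the unit circle, i.e. |z| > 1 for every root.
This is linear in z: 1 + (0.552) z = 0  =>  z = -1/(0.552) = -1.811594,  |z| = 1.811594.
Moduli of all roots: 1.8116.
All moduli strictly greater than 1? Yes.
Verdict: Stationary.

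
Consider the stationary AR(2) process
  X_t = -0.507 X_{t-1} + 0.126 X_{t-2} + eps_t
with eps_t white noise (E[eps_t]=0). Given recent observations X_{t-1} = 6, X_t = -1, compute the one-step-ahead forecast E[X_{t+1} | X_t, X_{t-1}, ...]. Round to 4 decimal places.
E[X_{t+1} \mid \mathcal F_t] = 1.2630

For an AR(p) model X_t = c + sum_i phi_i X_{t-i} + eps_t, the
one-step-ahead conditional mean is
  E[X_{t+1} | X_t, ...] = c + sum_i phi_i X_{t+1-i}.
Substitute known values:
  E[X_{t+1} | ...] = (-0.507) * (-1) + (0.126) * (6)
                   = 1.2630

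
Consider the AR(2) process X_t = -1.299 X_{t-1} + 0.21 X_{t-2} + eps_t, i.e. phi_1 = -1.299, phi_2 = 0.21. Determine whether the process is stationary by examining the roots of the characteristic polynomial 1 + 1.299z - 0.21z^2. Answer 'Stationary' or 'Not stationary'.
\text{Not stationary}

The AR(p) characteristic polynomial is P(z) = 1 + 1.299z - 0.21z^2.
Stationarity requires all roots to lie outside the unit circle, i.e. |z| > 1 for every root.
Set 1 + (1.299) z + (-0.21) z^2 = 0, i.e. a z^2 + b z + c = 0 with a = -0.21, b = 1.299, c = 1.
Discriminant D = b^2 - 4ac = (1.299)^2 - 4*(-0.21)*1 = 1.687401 - (-0.84) = 2.527401.
D >= 0, so the roots are real: z = (-b +/- sqrt(D)) / (2a) = (-1.299 +/- 1.58978) / (-0.42).
  z_1 = (-1.299 + 1.58978) / (-0.42) = -0.6923,   |z_1| = 0.6923.
  z_2 = (-1.299 - 1.58978) / (-0.42) = 6.878,   |z_2| = 6.878.
Moduli of all roots: 0.6923, 6.8780.
All moduli strictly greater than 1? No.
Verdict: Not stationary.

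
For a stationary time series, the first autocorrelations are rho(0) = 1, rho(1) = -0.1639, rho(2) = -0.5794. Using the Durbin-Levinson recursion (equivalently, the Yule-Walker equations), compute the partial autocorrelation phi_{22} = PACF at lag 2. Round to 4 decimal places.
\phi_{22} = -0.6230

The PACF at lag k is phi_{kk}, the last component of the solution
to the Yule-Walker system G_k phi = r_k where
  (G_k)_{ij} = rho(|i - j|), (r_k)_i = rho(i), i,j = 1..k.
Equivalently, Durbin-Levinson gives phi_{kk} iteratively:
  phi_{11} = rho(1)
  phi_{kk} = [rho(k) - sum_{j=1..k-1} phi_{k-1,j} rho(k-j)]
            / [1 - sum_{j=1..k-1} phi_{k-1,j} rho(j)],
  phi_{k,j} = phi_{k-1,j} - phi_{kk} phi_{k-1,k-j},  j = 1..k-1.
Step k = 1:
  phi_11 = rho(1) = -0.1639.
Step k = 2:
  phi_22 = [rho(2) - phi_11 rho(1)] / [1 - phi_11 rho(1)] = [-0.5794 - (-0.1639)(-0.1639)] / [1 - (-0.1639)(-0.1639)]
         = -0.60626321 / 0.97313679 = -0.623.
Therefore phi_{22} = -0.6230.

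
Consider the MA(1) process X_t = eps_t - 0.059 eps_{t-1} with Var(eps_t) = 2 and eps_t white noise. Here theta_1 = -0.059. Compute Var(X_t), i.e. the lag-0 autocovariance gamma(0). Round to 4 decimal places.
\gamma(0) = 2.0070

For an MA(q) process X_t = eps_t + sum_i theta_i eps_{t-i} with
Var(eps_t) = sigma^2, the variance is
  gamma(0) = sigma^2 * (1 + sum_i theta_i^2).
  sum_i theta_i^2 = (-0.059)^2 = 0.003481.
  gamma(0) = 2 * (1 + 0.003481) = 2 * 1.003481 = 2.006962, which rounds to 2.0070.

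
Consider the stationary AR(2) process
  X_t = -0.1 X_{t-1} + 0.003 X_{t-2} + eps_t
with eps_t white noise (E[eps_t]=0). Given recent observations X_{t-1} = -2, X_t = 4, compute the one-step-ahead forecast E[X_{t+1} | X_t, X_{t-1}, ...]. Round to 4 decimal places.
E[X_{t+1} \mid \mathcal F_t] = -0.4060

For an AR(p) model X_t = c + sum_i phi_i X_{t-i} + eps_t, the
one-step-ahead conditional mean is
  E[X_{t+1} | X_t, ...] = c + sum_i phi_i X_{t+1-i}.
Substitute known values:
  E[X_{t+1} | ...] = (-0.1) * (4) + (0.003) * (-2)
                   = -0.4060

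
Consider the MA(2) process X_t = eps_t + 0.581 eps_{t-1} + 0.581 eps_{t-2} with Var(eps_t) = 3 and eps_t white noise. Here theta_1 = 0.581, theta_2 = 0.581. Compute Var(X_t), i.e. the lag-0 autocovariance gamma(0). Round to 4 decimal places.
\gamma(0) = 5.0254

For an MA(q) process X_t = eps_t + sum_i theta_i eps_{t-i} with
Var(eps_t) = sigma^2, the variance is
  gamma(0) = sigma^2 * (1 + sum_i theta_i^2).
  sum_i theta_i^2 = (0.581)^2 + (0.581)^2 = 0.337561 + 0.337561 = 0.675122.
  gamma(0) = 3 * (1 + 0.675122) = 3 * 1.675122 = 5.025366, which rounds to 5.0254.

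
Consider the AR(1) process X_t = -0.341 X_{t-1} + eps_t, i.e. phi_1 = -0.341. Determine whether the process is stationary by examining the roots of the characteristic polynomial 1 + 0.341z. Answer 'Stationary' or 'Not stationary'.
\text{Stationary}

The AR(p) characteristic polynomial is P(z) = 1 + 0.341z.
Stationarity requires all roots to lie outside the unit circle, i.e. |z| > 1 for every root.
This is linear in z: 1 + (0.341) z = 0  =>  z = -1/(0.341) = -2.932551,  |z| = 2.932551.
Moduli of all roots: 2.9326.
All moduli strictly greater than 1? Yes.
Verdict: Stationary.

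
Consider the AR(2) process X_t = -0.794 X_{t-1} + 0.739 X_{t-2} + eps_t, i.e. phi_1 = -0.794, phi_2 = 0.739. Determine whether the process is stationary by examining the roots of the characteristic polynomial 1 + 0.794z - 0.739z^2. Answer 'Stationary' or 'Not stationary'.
\text{Not stationary}

The AR(p) characteristic polynomial is P(z) = 1 + 0.794z - 0.739z^2.
Stationarity requires all roots to lie outside the unit circle, i.e. |z| > 1 for every root.
Set 1 + (0.794) z + (-0.739) z^2 = 0, i.e. a z^2 + b z + c = 0 with a = -0.739, b = 0.794, c = 1.
Discriminant D = b^2 - 4ac = (0.794)^2 - 4*(-0.739)*1 = 0.630436 - (-2.956) = 3.586436.
D >= 0, so the roots are real: z = (-b +/- sqrt(D)) / (2a) = (-0.794 +/- 1.893789) / (-1.478).
  z_1 = (-0.794 + 1.893789) / (-1.478) = -0.7441,   |z_1| = 0.7441.
  z_2 = (-0.794 - 1.893789) / (-1.478) = 1.8185,   |z_2| = 1.8185.
Moduli of all roots: 0.7441, 1.8185.
All moduli strictly greater than 1? No.
Verdict: Not stationary.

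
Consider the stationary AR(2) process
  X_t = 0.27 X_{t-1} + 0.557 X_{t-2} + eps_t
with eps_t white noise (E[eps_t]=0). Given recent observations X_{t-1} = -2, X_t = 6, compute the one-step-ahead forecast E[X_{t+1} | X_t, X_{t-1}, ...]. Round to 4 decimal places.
E[X_{t+1} \mid \mathcal F_t] = 0.5060

For an AR(p) model X_t = c + sum_i phi_i X_{t-i} + eps_t, the
one-step-ahead conditional mean is
  E[X_{t+1} | X_t, ...] = c + sum_i phi_i X_{t+1-i}.
Substitute known values:
  E[X_{t+1} | ...] = (0.27) * (6) + (0.557) * (-2)
                   = 0.5060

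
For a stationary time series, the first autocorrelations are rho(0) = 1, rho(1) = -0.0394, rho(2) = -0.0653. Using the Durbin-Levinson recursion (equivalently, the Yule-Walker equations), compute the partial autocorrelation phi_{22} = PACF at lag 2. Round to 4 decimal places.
\phi_{22} = -0.0670

The PACF at lag k is phi_{kk}, the last component of the solution
to the Yule-Walker system G_k phi = r_k where
  (G_k)_{ij} = rho(|i - j|), (r_k)_i = rho(i), i,j = 1..k.
Equivalently, Durbin-Levinson gives phi_{kk} iteratively:
  phi_{11} = rho(1)
  phi_{kk} = [rho(k) - sum_{j=1..k-1} phi_{k-1,j} rho(k-j)]
            / [1 - sum_{j=1..k-1} phi_{k-1,j} rho(j)],
  phi_{k,j} = phi_{k-1,j} - phi_{kk} phi_{k-1,k-j},  j = 1..k-1.
Step k = 1:
  phi_11 = rho(1) = -0.0394.
Step k = 2:
  phi_22 = [rho(2) - phi_11 rho(1)] / [1 - phi_11 rho(1)] = [-0.0653 - (-0.0394)(-0.0394)] / [1 - (-0.0394)(-0.0394)]
         = -0.06685236 / 0.99844764 = -0.067.
Therefore phi_{22} = -0.0670.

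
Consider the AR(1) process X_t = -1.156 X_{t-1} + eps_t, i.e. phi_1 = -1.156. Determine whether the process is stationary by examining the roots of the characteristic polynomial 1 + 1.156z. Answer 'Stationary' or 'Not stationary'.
\text{Not stationary}

The AR(p) characteristic polynomial is P(z) = 1 + 1.156z.
Stationarity requires all roots to lie outside the unit circle, i.e. |z| > 1 for every root.
This is linear in z: 1 + (1.156) z = 0  =>  z = -1/(1.156) = -0.865052,  |z| = 0.865052.
Moduli of all roots: 0.8651.
All moduli strictly greater than 1? No.
Verdict: Not stationary.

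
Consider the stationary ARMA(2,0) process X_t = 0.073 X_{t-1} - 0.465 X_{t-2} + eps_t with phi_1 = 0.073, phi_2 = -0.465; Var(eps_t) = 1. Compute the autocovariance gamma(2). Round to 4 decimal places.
\gamma(2) = -0.5901

Multiply the model equation by X_{t-k} and take expectations. With theta_0 = psi_0 = 1 and psi_j the MA(infinity) weights, this gives
  gamma(k) - sum_i phi_i gamma(k-i) = c_k,
  c_k = sigma^2 * sum_{j=k..q} theta_j psi_{j-k}   (c_k = 0 for k > q),
using gamma(-m) = gamma(m).
Pure AR (q = 0): c_0 = sigma^2 = 1, c_k = 0 for k >= 1.
Equations for k = 0, 1, 2 (AR order 2, c_2 = 0):
  (E0) gamma(0) = phi_1 gamma(1) + phi_2 gamma(2) + c_0
  (E1) gamma(1) = phi_1 gamma(0) + phi_2 gamma(1) + c_1
  (E2) gamma(2) = phi_1 gamma(1) + phi_2 gamma(0)
From (E1): gamma(1) = A gamma(0) + B with
  A = phi_1 / (1 - phi_2) = 0.073 / 1.465 = 0.049829,   B = c_1 / (1 - phi_2) = 0 / 1.465 = 0.
Insert (E2) into (E0): gamma(0) (1 - phi_2^2) = phi_1 (1 + phi_2) gamma(1) + c_0.
  phi_1 (1 + phi_2) = (0.073)(0.535) = 0.039055,   1 - phi_2^2 = 0.783775.
Replace gamma(1) by A gamma(0) + B and collect gamma(0):
  gamma(0) [0.783775 - (0.039055)(0.049829)] = c_0 = 1
  gamma(0) * 0.781829 = 1
  gamma(0) = 1 / 0.781829 = 1.279052.
  gamma(1) = A gamma(0) = (0.049829)(1.279052) = 0.063734.
  gamma(2) = phi_1 gamma(1) + phi_2 gamma(0) = (0.073)(0.063734) + (-0.465)(1.279052) = -0.590107.
Therefore gamma(2) = -0.5901 (to 4 decimal places).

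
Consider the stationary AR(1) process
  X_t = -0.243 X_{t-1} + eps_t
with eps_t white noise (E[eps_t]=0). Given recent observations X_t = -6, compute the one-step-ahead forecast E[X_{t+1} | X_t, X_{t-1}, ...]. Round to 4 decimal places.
E[X_{t+1} \mid \mathcal F_t] = 1.4580

For an AR(p) model X_t = c + sum_i phi_i X_{t-i} + eps_t, the
one-step-ahead conditional mean is
  E[X_{t+1} | X_t, ...] = c + sum_i phi_i X_{t+1-i}.
Substitute known values:
  E[X_{t+1} | ...] = (-0.243) * (-6)
                   = 1.4580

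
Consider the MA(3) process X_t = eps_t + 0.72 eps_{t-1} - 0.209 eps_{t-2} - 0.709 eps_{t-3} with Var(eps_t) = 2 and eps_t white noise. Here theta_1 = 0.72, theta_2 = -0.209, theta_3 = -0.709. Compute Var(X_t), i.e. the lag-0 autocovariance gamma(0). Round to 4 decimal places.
\gamma(0) = 4.1295

For an MA(q) process X_t = eps_t + sum_i theta_i eps_{t-i} with
Var(eps_t) = sigma^2, the variance is
  gamma(0) = sigma^2 * (1 + sum_i theta_i^2).
  sum_i theta_i^2 = (0.72)^2 + (-0.209)^2 + (-0.709)^2 = 0.5184 + 0.043681 + 0.502681 = 1.064762.
  gamma(0) = 2 * (1 + 1.064762) = 2 * 2.064762 = 4.129524, which rounds to 4.1295.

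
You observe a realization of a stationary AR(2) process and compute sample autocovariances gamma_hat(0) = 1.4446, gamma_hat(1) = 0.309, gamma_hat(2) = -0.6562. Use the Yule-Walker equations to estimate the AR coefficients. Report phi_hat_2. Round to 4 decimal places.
\hat\phi_{2} = -0.5240

The Yule-Walker equations for an AR(p) process read, in matrix form,
  Gamma_p phi = r_p,   with   (Gamma_p)_{ij} = gamma(|i - j|),
                       (r_p)_i = gamma(i),   i,j = 1..p.
Substitute the sample gammas (Toeplitz matrix and right-hand side of size 2):
  Gamma_p = [[1.4446, 0.309], [0.309, 1.4446]]
  r_p     = [0.309, -0.6562]
Written out:
  1.4446 phi_1 + 0.309 phi_2 = 0.309
  0.309 phi_1 + 1.4446 phi_2 = -0.6562
Solve by Cramer's rule:
  det = gamma(0)^2 - gamma(1)^2 = (1.4446)^2 - (0.309)^2 = 2.08686916 - 0.095481 = 1.99138816
  phi_hat_1 = [gamma(1) gamma(0) - gamma(1) gamma(2)] / det = [(0.309)(1.4446) - (0.309)(-0.6562)] / 1.99138816 = 0.6491472 / 1.99138816 = 0.326
  phi_hat_2 = [gamma(0) gamma(2) - gamma(1)^2] / det = [(1.4446)(-0.6562) - (0.309)^2] / 1.99138816 = -1.04342752 / 1.99138816 = -0.524
So phi_hat = [0.3260, -0.5240].
Therefore phi_hat_2 = -0.5240.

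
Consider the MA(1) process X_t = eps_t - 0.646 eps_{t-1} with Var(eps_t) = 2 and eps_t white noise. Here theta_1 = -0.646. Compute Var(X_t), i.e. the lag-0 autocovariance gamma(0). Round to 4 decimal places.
\gamma(0) = 2.8346

For an MA(q) process X_t = eps_t + sum_i theta_i eps_{t-i} with
Var(eps_t) = sigma^2, the variance is
  gamma(0) = sigma^2 * (1 + sum_i theta_i^2).
  sum_i theta_i^2 = (-0.646)^2 = 0.417316.
  gamma(0) = 2 * (1 + 0.417316) = 2 * 1.417316 = 2.834632, which rounds to 2.8346.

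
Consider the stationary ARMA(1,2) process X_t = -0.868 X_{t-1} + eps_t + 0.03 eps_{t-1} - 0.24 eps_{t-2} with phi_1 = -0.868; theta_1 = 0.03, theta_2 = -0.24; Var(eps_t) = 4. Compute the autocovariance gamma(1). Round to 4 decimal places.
\gamma(1) = -8.3305

Multiply the model equation by X_{t-k} and take expectations. With theta_0 = psi_0 = 1 and psi_j the MA(infinity) weights, this gives
  gamma(k) - sum_i phi_i gamma(k-i) = c_k,
  c_k = sigma^2 * sum_{j=k..q} theta_j psi_{j-k}   (c_k = 0 for k > q),
using gamma(-m) = gamma(m).
psi-weights needed (psi_j = theta_j + sum_i phi_i psi_{j-i}):
  psi_1 = theta_1 + phi_1 = 0.03 + (-0.868) = -0.838
  psi_2 = theta_2 + phi_1 psi_1 = -0.24 + (-0.868)(-0.838) = 0.487384
Right-hand sides:
  c_0 = sigma^2 (1 + theta_1 psi_1 + theta_2 psi_2) = 4 * (1 + (0.03)(-0.838) + (-0.24)(0.487384)) = 4 * 0.857888 = 3.431551
  c_1 = sigma^2 (theta_1 + theta_2 psi_1) = 4 * (0.03 + (-0.24)(-0.838)) = 0.92448
  c_2 = sigma^2 theta_2 = 4 * (-0.24) = -0.96
Equations for k = 0 and k = 1 (AR order 1):
  gamma(0) = phi_1 gamma(1) + c_0
  gamma(1) = phi_1 gamma(0) + c_1
Substituting the second into the first: gamma(0) (1 - phi_1^2) = c_0 + phi_1 c_1, so
  gamma(0) = (c_0 + phi_1 c_1) / (1 - phi_1^2) = (3.431551 + (-0.868)(0.92448)) / (1 - (-0.868)^2) = 2.629103 / 0.246576 = 10.662444.
  gamma(1) = phi_1 gamma(0) + c_1 = (-0.868)(10.662444) + (0.92448) = -8.330521.
Therefore gamma(1) = -8.3305 (to 4 decimal places).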